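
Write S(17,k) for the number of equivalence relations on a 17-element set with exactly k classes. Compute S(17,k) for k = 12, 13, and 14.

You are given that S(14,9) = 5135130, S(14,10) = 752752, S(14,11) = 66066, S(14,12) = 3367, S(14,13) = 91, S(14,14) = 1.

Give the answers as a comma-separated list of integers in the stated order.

r15: T_15,10=10×752752+5135130=12662650; T_15,11=11×66066+752752=1479478; T_15,12=12×3367+66066=106470; T_15,13=13×91+3367=4550; T_15,14=14×1+91=105
r16: T_16,11=11×1479478+12662650=28936908; T_16,12=12×106470+1479478=2757118; T_16,13=13×4550+106470=165620; T_16,14=14×105+4550=6020
r17: T_17,12=12×2757118+28936908=62022324; T_17,13=13×165620+2757118=4910178; T_17,14=14×6020+165620=249900
Read S(17,12) = 62022324, S(17,13) = 4910178, S(17,14) = 249900.

62022324, 4910178, 249900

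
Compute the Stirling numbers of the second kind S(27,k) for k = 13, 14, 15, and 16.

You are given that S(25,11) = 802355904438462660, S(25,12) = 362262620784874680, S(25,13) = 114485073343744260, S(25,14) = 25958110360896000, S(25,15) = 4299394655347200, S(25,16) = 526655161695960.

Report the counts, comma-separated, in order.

29206898819153109600, 8541149231801585700, 1834634071262848260, 294063066070824960

@26  (26,12):362262620784874680·12+802355904438462660→5149507353856958820, (26,13):114485073343744260·13+362262620784874680→1850568574253550060, (26,14):25958110360896000·14+114485073343744260→477898618396288260, (26,15):4299394655347200·15+25958110360896000→90449030191104000, (26,16):526655161695960·16+4299394655347200→12725877242482560
@27  (27,13):1850568574253550060·13+5149507353856958820→29206898819153109600, (27,14):477898618396288260·14+1850568574253550060→8541149231801585700, (27,15):90449030191104000·15+477898618396288260→1834634071262848260, (27,16):12725877242482560·16+90449030191104000→294063066070824960
Read S(27,13) = 29206898819153109600, S(27,14) = 8541149231801585700, S(27,15) = 1834634071262848260, S(27,16) = 294063066070824960.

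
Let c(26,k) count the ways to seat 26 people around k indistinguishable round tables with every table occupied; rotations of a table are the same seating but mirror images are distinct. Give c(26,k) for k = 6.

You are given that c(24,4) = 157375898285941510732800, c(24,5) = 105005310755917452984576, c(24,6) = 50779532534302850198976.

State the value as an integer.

35770355645907606826362624

@25  (25,5):105005310755917452984576·24+157375898285941510732800→2677503356427960382362624, (25,6):50779532534302850198976·24+105005310755917452984576→1323714091579185857760000
@26  (26,6):1323714091579185857760000·25+2677503356427960382362624→35770355645907606826362624
Read c(26,6) = 35770355645907606826362624.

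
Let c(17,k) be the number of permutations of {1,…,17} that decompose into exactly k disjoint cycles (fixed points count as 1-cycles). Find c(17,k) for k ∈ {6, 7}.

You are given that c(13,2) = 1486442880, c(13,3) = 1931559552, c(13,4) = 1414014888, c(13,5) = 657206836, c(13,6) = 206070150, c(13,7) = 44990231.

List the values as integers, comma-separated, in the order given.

18861567058880, 5374523477960

@14  (14,3):1931559552·13+1486442880→26596717056, (14,4):1414014888·13+1931559552→20313753096, (14,5):657206836·13+1414014888→9957703756, (14,6):206070150·13+657206836→3336118786, (14,7):44990231·13+206070150→790943153
@15  (15,4):20313753096·14+26596717056→310989260400, (15,5):9957703756·14+20313753096→159721605680, (15,6):3336118786·14+9957703756→56663366760, (15,7):790943153·14+3336118786→14409322928
@16  (16,5):159721605680·15+310989260400→2706813345600, (16,6):56663366760·15+159721605680→1009672107080, (16,7):14409322928·15+56663366760→272803210680
@17  (17,6):1009672107080·16+2706813345600→18861567058880, (17,7):272803210680·16+1009672107080→5374523477960
Read c(17,6) = 18861567058880, c(17,7) = 5374523477960.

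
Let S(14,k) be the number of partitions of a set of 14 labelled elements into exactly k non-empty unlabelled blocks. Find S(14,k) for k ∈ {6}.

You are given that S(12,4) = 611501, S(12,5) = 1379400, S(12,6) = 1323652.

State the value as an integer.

i=13: T(13,5)=611501+5·1379400=7508501 | T(13,6)=1379400+6·1323652=9321312
i=14: T(14,6)=7508501+6·9321312=63436373
Read S(14,6) = 63436373.

63436373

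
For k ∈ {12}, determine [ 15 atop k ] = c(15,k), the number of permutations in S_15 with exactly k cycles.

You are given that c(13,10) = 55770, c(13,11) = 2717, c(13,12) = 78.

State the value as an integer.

143325

row 14: T[14][11]=13·2717+55770=91091  T[14][12]=13·78+2717=3731
row 15: T[15][12]=14·3731+91091=143325
Read c(15,12) = 143325.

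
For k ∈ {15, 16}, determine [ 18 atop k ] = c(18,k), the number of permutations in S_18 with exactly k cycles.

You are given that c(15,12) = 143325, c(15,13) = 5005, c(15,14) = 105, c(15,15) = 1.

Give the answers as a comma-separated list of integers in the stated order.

[16] T[16,13]:15*5005+143325=218400 · T[16,14]:15*105+5005=6580 · T[16,15]:15*1+105=120 · T[16,16]:15*0+1=1
[17] T[17,14]:16*6580+218400=323680 · T[17,15]:16*120+6580=8500 · T[17,16]:16*1+120=136
[18] T[18,15]:17*8500+323680=468180 · T[18,16]:17*136+8500=10812
Read c(18,15) = 468180, c(18,16) = 10812.

468180, 10812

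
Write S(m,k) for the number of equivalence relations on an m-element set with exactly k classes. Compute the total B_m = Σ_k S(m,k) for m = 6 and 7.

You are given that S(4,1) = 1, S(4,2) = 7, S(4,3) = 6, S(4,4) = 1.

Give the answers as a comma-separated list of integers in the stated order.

[5] T[5,1]:1*1+0=1 · T[5,2]:2*7+1=15 · T[5,3]:3*6+7=25 · T[5,4]:4*1+6=10 · T[5,5]:5*0+1=1
[6] T[6,1]:1*1+0=1 · T[6,2]:2*15+1=31 · T[6,3]:3*25+15=90 · T[6,4]:4*10+25=65 · T[6,5]:5*1+10=15 · T[6,6]:6*0+1=1
[7] T[7,1]:1*1+0=1 · T[7,2]:2*31+1=63 · T[7,3]:3*90+31=301 · T[7,4]:4*65+90=350 · T[7,5]:5*15+65=140 · T[7,6]:6*1+15=21 · T[7,7]:7*0+1=1
B_6 = ΣS(6,k) = 1+31+90+65+15+1 = 203
B_7 = ΣS(7,k) = 1+63+301+350+140+21+1 = 877

203, 877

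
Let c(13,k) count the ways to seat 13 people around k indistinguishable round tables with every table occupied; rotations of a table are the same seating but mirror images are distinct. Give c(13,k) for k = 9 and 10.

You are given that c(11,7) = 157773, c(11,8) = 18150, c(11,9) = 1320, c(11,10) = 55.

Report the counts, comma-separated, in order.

749463, 55770

r12: T_12,8=11×18150+157773=357423; T_12,9=11×1320+18150=32670; T_12,10=11×55+1320=1925
r13: T_13,9=12×32670+357423=749463; T_13,10=12×1925+32670=55770
Read c(13,9) = 749463, c(13,10) = 55770.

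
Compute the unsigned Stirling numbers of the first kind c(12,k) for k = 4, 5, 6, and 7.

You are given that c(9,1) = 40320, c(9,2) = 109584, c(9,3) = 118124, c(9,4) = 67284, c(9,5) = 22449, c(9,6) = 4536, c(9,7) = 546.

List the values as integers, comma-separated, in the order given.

i=10: T(10,2)=40320+9·109584=1026576 | T(10,3)=109584+9·118124=1172700 | T(10,4)=118124+9·67284=723680 | T(10,5)=67284+9·22449=269325 | T(10,6)=22449+9·4536=63273 | T(10,7)=4536+9·546=9450
i=11: T(11,3)=1026576+10·1172700=12753576 | T(11,4)=1172700+10·723680=8409500 | T(11,5)=723680+10·269325=3416930 | T(11,6)=269325+10·63273=902055 | T(11,7)=63273+10·9450=157773
i=12: T(12,4)=12753576+11·8409500=105258076 | T(12,5)=8409500+11·3416930=45995730 | T(12,6)=3416930+11·902055=13339535 | T(12,7)=902055+11·157773=2637558
Read c(12,4) = 105258076, c(12,5) = 45995730, c(12,6) = 13339535, c(12,7) = 2637558.

105258076, 45995730, 13339535, 2637558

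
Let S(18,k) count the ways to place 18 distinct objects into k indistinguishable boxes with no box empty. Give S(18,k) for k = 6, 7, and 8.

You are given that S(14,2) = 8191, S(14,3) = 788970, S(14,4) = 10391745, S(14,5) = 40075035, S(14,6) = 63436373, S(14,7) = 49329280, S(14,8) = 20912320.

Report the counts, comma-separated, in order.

r15: T_15,3=3×788970+8191=2375101; T_15,4=4×10391745+788970=42355950; T_15,5=5×40075035+10391745=210766920; T_15,6=6×63436373+40075035=420693273; T_15,7=7×49329280+63436373=408741333; T_15,8=8×20912320+49329280=216627840
r16: T_16,4=4×42355950+2375101=171798901; T_16,5=5×210766920+42355950=1096190550; T_16,6=6×420693273+210766920=2734926558; T_16,7=7×408741333+420693273=3281882604; T_16,8=8×216627840+408741333=2141764053
r17: T_17,5=5×1096190550+171798901=5652751651; T_17,6=6×2734926558+1096190550=17505749898; T_17,7=7×3281882604+2734926558=25708104786; T_17,8=8×2141764053+3281882604=20415995028
r18: T_18,6=6×17505749898+5652751651=110687251039; T_18,7=7×25708104786+17505749898=197462483400; T_18,8=8×20415995028+25708104786=189036065010
Read S(18,6) = 110687251039, S(18,7) = 197462483400, S(18,8) = 189036065010.

110687251039, 197462483400, 189036065010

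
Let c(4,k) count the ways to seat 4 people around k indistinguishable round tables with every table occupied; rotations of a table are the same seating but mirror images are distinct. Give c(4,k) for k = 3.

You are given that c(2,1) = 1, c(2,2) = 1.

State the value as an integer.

6

[3] T[3,2]:2*1+1=3 · T[3,3]:2*0+1=1
[4] T[4,3]:3*1+3=6
Read c(4,3) = 6.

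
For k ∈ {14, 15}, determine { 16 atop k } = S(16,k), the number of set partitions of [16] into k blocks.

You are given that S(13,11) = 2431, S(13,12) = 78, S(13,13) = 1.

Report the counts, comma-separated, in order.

row 14: T[14][12]=12·78+2431=3367  T[14][13]=13·1+78=91  T[14][14]=14·0+1=1
row 15: T[15][13]=13·91+3367=4550  T[15][14]=14·1+91=105  T[15][15]=15·0+1=1
row 16: T[16][14]=14·105+4550=6020  T[16][15]=15·1+105=120
Read S(16,14) = 6020, S(16,15) = 120.

6020, 120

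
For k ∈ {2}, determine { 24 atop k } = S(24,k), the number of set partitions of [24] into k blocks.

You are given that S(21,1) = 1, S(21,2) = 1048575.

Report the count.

row 22: T[22][1]=1·1+0=1  T[22][2]=2·1048575+1=2097151
row 23: T[23][1]=1·1+0=1  T[23][2]=2·2097151+1=4194303
row 24: T[24][2]=2·4194303+1=8388607
Read S(24,2) = 8388607.

8388607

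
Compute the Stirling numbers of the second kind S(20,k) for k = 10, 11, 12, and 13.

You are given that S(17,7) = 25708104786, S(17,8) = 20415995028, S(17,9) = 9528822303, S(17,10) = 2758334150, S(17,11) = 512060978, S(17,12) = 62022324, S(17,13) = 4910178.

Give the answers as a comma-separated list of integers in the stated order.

5917584964655, 1900842429486, 411016633391, 61068660380

r18: T_18,8=8×20415995028+25708104786=189036065010; T_18,9=9×9528822303+20415995028=106175395755; T_18,10=10×2758334150+9528822303=37112163803; T_18,11=11×512060978+2758334150=8391004908; T_18,12=12×62022324+512060978=1256328866; T_18,13=13×4910178+62022324=125854638
r19: T_19,9=9×106175395755+189036065010=1144614626805; T_19,10=10×37112163803+106175395755=477297033785; T_19,11=11×8391004908+37112163803=129413217791; T_19,12=12×1256328866+8391004908=23466951300; T_19,13=13×125854638+1256328866=2892439160
r20: T_20,10=10×477297033785+1144614626805=5917584964655; T_20,11=11×129413217791+477297033785=1900842429486; T_20,12=12×23466951300+129413217791=411016633391; T_20,13=13×2892439160+23466951300=61068660380
Read S(20,10) = 5917584964655, S(20,11) = 1900842429486, S(20,12) = 411016633391, S(20,13) = 61068660380.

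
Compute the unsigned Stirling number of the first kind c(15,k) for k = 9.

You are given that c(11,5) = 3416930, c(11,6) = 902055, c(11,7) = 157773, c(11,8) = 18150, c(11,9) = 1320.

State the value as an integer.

368411615

i=12: T(12,6)=3416930+11·902055=13339535 | T(12,7)=902055+11·157773=2637558 | T(12,8)=157773+11·18150=357423 | T(12,9)=18150+11·1320=32670
i=13: T(13,7)=13339535+12·2637558=44990231 | T(13,8)=2637558+12·357423=6926634 | T(13,9)=357423+12·32670=749463
i=14: T(14,8)=44990231+13·6926634=135036473 | T(14,9)=6926634+13·749463=16669653
i=15: T(15,9)=135036473+14·16669653=368411615
Read c(15,9) = 368411615.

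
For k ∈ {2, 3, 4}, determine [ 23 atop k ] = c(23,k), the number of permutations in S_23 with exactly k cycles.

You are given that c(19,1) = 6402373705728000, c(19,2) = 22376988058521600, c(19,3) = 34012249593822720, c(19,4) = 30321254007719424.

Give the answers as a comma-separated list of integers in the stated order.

[20] T[20,1]:19*6402373705728000+0=121645100408832000 · T[20,2]:19*22376988058521600+6402373705728000=431565146817638400 · T[20,3]:19*34012249593822720+22376988058521600=668609730341153280 · T[20,4]:19*30321254007719424+34012249593822720=610116075740491776
[21] T[21,1]:20*121645100408832000+0=2432902008176640000 · T[21,2]:20*431565146817638400+121645100408832000=8752948036761600000 · T[21,3]:20*668609730341153280+431565146817638400=13803759753640704000 · T[21,4]:20*610116075740491776+668609730341153280=12870931245150988800
[22] T[22,1]:21*2432902008176640000+0=51090942171709440000 · T[22,2]:21*8752948036761600000+2432902008176640000=186244810780170240000 · T[22,3]:21*13803759753640704000+8752948036761600000=298631902863216384000 · T[22,4]:21*12870931245150988800+13803759753640704000=284093315901811468800
[23] T[23,2]:22*186244810780170240000+51090942171709440000=4148476779335454720000 · T[23,3]:22*298631902863216384000+186244810780170240000=6756146673770930688000 · T[23,4]:22*284093315901811468800+298631902863216384000=6548684852703068697600
Read c(23,2) = 4148476779335454720000, c(23,3) = 6756146673770930688000, c(23,4) = 6548684852703068697600.

4148476779335454720000, 6756146673770930688000, 6548684852703068697600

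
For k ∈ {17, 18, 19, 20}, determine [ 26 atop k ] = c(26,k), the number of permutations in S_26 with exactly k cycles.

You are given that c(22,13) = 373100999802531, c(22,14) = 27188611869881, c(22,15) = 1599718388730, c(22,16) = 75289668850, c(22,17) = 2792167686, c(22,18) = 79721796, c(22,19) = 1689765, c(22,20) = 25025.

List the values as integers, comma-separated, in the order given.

row 23: T[23][14]=22·27188611869881+373100999802531=971250460939913  T[23][15]=22·1599718388730+27188611869881=62382416421941  T[23][16]=22·75289668850+1599718388730=3256091103430  T[23][17]=22·2792167686+75289668850=136717357942  T[23][18]=22·79721796+2792167686=4546047198  T[23][19]=22·1689765+79721796=116896626  T[23][20]=22·25025+1689765=2240315
row 24: T[24][15]=23·62382416421941+971250460939913=2406046038644556  T[24][16]=23·3256091103430+62382416421941=137272511800831  T[24][17]=23·136717357942+3256091103430=6400590336096  T[24][18]=23·4546047198+136717357942=241276443496  T[24][19]=23·116896626+4546047198=7234669596  T[24][20]=23·2240315+116896626=168423871
row 25: T[25][16]=24·137272511800831+2406046038644556=5700586321864500  T[25][17]=24·6400590336096+137272511800831=290886679867135  T[25][18]=24·241276443496+6400590336096=12191224980000  T[25][19]=24·7234669596+241276443496=414908513800  T[25][20]=24·168423871+7234669596=11276842500
row 26: T[26][17]=25·290886679867135+5700586321864500=12972753318542875  T[26][18]=25·12191224980000+290886679867135=595667304367135  T[26][19]=25·414908513800+12191224980000=22563937825000  T[26][20]=25·11276842500+414908513800=696829576300
Read c(26,17) = 12972753318542875, c(26,18) = 595667304367135, c(26,19) = 22563937825000, c(26,20) = 696829576300.

12972753318542875, 595667304367135, 22563937825000, 696829576300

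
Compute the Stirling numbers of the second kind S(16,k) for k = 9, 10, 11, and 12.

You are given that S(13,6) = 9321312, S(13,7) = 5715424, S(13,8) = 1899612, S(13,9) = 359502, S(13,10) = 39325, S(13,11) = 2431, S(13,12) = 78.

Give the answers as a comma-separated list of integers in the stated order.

820784250, 193754990, 28936908, 2757118

i=14: T(14,7)=9321312+7·5715424=49329280 | T(14,8)=5715424+8·1899612=20912320 | T(14,9)=1899612+9·359502=5135130 | T(14,10)=359502+10·39325=752752 | T(14,11)=39325+11·2431=66066 | T(14,12)=2431+12·78=3367
i=15: T(15,8)=49329280+8·20912320=216627840 | T(15,9)=20912320+9·5135130=67128490 | T(15,10)=5135130+10·752752=12662650 | T(15,11)=752752+11·66066=1479478 | T(15,12)=66066+12·3367=106470
i=16: T(16,9)=216627840+9·67128490=820784250 | T(16,10)=67128490+10·12662650=193754990 | T(16,11)=12662650+11·1479478=28936908 | T(16,12)=1479478+12·106470=2757118
Read S(16,9) = 820784250, S(16,10) = 193754990, S(16,11) = 28936908, S(16,12) = 2757118.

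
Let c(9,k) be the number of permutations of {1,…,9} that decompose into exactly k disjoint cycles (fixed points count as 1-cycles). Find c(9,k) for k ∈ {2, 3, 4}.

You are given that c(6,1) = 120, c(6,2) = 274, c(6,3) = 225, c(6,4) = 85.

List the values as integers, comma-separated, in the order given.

109584, 118124, 67284

@7  (7,1):120·6+0→720, (7,2):274·6+120→1764, (7,3):225·6+274→1624, (7,4):85·6+225→735
@8  (8,1):720·7+0→5040, (8,2):1764·7+720→13068, (8,3):1624·7+1764→13132, (8,4):735·7+1624→6769
@9  (9,2):13068·8+5040→109584, (9,3):13132·8+13068→118124, (9,4):6769·8+13132→67284
Read c(9,2) = 109584, c(9,3) = 118124, c(9,4) = 67284.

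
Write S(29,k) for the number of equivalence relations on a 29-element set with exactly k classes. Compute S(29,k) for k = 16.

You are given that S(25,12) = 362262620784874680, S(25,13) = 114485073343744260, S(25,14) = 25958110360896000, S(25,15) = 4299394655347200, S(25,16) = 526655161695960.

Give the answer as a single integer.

140694950355081071520

[26] T[26,13]:13*114485073343744260+362262620784874680=1850568574253550060 · T[26,14]:14*25958110360896000+114485073343744260=477898618396288260 · T[26,15]:15*4299394655347200+25958110360896000=90449030191104000 · T[26,16]:16*526655161695960+4299394655347200=12725877242482560
[27] T[27,14]:14*477898618396288260+1850568574253550060=8541149231801585700 · T[27,15]:15*90449030191104000+477898618396288260=1834634071262848260 · T[27,16]:16*12725877242482560+90449030191104000=294063066070824960
[28] T[28,15]:15*1834634071262848260+8541149231801585700=36060660300744309600 · T[28,16]:16*294063066070824960+1834634071262848260=6539643128396047620
[29] T[29,16]:16*6539643128396047620+36060660300744309600=140694950355081071520
Read S(29,16) = 140694950355081071520.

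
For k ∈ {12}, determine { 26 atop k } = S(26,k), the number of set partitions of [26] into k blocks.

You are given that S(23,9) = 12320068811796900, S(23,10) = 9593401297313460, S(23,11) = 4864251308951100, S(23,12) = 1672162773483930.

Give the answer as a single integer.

5149507353856958820

row 24: T[24][10]=10·9593401297313460+12320068811796900=108254081784931500  T[24][11]=11·4864251308951100+9593401297313460=63100165695775560  T[24][12]=12·1672162773483930+4864251308951100=24930204590758260
row 25: T[25][11]=11·63100165695775560+108254081784931500=802355904438462660  T[25][12]=12·24930204590758260+63100165695775560=362262620784874680
row 26: T[26][12]=12·362262620784874680+802355904438462660=5149507353856958820
Read S(26,12) = 5149507353856958820.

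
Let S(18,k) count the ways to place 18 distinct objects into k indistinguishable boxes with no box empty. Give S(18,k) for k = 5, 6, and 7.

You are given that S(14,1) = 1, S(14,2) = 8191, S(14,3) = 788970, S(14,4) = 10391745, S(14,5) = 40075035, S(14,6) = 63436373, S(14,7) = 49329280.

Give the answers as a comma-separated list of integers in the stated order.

28958095545, 110687251039, 197462483400

i=15: T(15,2)=1+2·8191=16383 | T(15,3)=8191+3·788970=2375101 | T(15,4)=788970+4·10391745=42355950 | T(15,5)=10391745+5·40075035=210766920 | T(15,6)=40075035+6·63436373=420693273 | T(15,7)=63436373+7·49329280=408741333
i=16: T(16,3)=16383+3·2375101=7141686 | T(16,4)=2375101+4·42355950=171798901 | T(16,5)=42355950+5·210766920=1096190550 | T(16,6)=210766920+6·420693273=2734926558 | T(16,7)=420693273+7·408741333=3281882604
i=17: T(17,4)=7141686+4·171798901=694337290 | T(17,5)=171798901+5·1096190550=5652751651 | T(17,6)=1096190550+6·2734926558=17505749898 | T(17,7)=2734926558+7·3281882604=25708104786
i=18: T(18,5)=694337290+5·5652751651=28958095545 | T(18,6)=5652751651+6·17505749898=110687251039 | T(18,7)=17505749898+7·25708104786=197462483400
Read S(18,5) = 28958095545, S(18,6) = 110687251039, S(18,7) = 197462483400.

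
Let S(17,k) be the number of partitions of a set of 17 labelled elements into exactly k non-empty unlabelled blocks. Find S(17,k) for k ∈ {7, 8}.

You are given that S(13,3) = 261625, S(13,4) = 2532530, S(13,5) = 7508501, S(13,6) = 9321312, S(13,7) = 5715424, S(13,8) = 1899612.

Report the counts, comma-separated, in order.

25708104786, 20415995028

@14  (14,4):2532530·4+261625→10391745, (14,5):7508501·5+2532530→40075035, (14,6):9321312·6+7508501→63436373, (14,7):5715424·7+9321312→49329280, (14,8):1899612·8+5715424→20912320
@15  (15,5):40075035·5+10391745→210766920, (15,6):63436373·6+40075035→420693273, (15,7):49329280·7+63436373→408741333, (15,8):20912320·8+49329280→216627840
@16  (16,6):420693273·6+210766920→2734926558, (16,7):408741333·7+420693273→3281882604, (16,8):216627840·8+408741333→2141764053
@17  (17,7):3281882604·7+2734926558→25708104786, (17,8):2141764053·8+3281882604→20415995028
Read S(17,7) = 25708104786, S(17,8) = 20415995028.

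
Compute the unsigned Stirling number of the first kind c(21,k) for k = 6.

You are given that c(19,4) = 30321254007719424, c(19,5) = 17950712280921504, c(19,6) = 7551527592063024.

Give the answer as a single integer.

3599979517947607200

r20: T_20,5=19×17950712280921504+30321254007719424=371384787345228000; T_20,6=19×7551527592063024+17950712280921504=161429736530118960
r21: T_21,6=20×161429736530118960+371384787345228000=3599979517947607200
Read c(21,6) = 3599979517947607200.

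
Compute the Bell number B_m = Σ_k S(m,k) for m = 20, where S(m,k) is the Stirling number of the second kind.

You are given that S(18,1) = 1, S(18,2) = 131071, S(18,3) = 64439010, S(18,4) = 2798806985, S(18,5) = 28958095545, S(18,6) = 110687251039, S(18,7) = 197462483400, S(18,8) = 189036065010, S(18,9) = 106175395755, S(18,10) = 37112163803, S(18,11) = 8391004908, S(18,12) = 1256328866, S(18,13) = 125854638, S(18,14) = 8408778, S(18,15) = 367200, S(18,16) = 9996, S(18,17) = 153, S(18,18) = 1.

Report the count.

51724158235372

@19  (19,1):1·1+0→1, (19,2):131071·2+1→262143, (19,3):64439010·3+131071→193448101, (19,4):2798806985·4+64439010→11259666950, (19,5):28958095545·5+2798806985→147589284710, (19,6):110687251039·6+28958095545→693081601779, (19,7):197462483400·7+110687251039→1492924634839, (19,8):189036065010·8+197462483400→1709751003480, (19,9):106175395755·9+189036065010→1144614626805, (19,10):37112163803·10+106175395755→477297033785, (19,11):8391004908·11+37112163803→129413217791, (19,12):1256328866·12+8391004908→23466951300, (19,13):125854638·13+1256328866→2892439160, (19,14):8408778·14+125854638→243577530, (19,15):367200·15+8408778→13916778, (19,16):9996·16+367200→527136, (19,17):153·17+9996→12597, (19,18):1·18+153→171, (19,19):0·19+1→1
@20  (20,1):1·1+0→1, (20,2):262143·2+1→524287, (20,3):193448101·3+262143→580606446, (20,4):11259666950·4+193448101→45232115901, (20,5):147589284710·5+11259666950→749206090500, (20,6):693081601779·6+147589284710→4306078895384, (20,7):1492924634839·7+693081601779→11143554045652, (20,8):1709751003480·8+1492924634839→15170932662679, (20,9):1144614626805·9+1709751003480→12011282644725, (20,10):477297033785·10+1144614626805→5917584964655, (20,11):129413217791·11+477297033785→1900842429486, (20,12):23466951300·12+129413217791→411016633391, (20,13):2892439160·13+23466951300→61068660380, (20,14):243577530·14+2892439160→6302524580, (20,15):13916778·15+243577530→452329200, (20,16):527136·16+13916778→22350954, (20,17):12597·17+527136→741285, (20,18):171·18+12597→15675, (20,19):1·19+171→190, (20,20):0·20+1→1
B_20 = ΣS(20,k) = 1+524287+580606446+45232115901+749206090500+4306078895384+11143554045652+15170932662679+12011282644725+5917584964655+1900842429486+411016633391+61068660380+6302524580+452329200+22350954+741285+15675+190+1 = 51724158235372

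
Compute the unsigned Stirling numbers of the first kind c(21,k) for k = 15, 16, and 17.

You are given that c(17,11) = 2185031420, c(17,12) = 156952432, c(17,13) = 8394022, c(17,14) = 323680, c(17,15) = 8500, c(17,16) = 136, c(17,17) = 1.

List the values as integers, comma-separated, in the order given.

40171771630, 1672280820, 53327946

row 18: T[18][12]=17·156952432+2185031420=4853222764  T[18][13]=17·8394022+156952432=299650806  T[18][14]=17·323680+8394022=13896582  T[18][15]=17·8500+323680=468180  T[18][16]=17·136+8500=10812  T[18][17]=17·1+136=153
row 19: T[19][13]=18·299650806+4853222764=10246937272  T[19][14]=18·13896582+299650806=549789282  T[19][15]=18·468180+13896582=22323822  T[19][16]=18·10812+468180=662796  T[19][17]=18·153+10812=13566
row 20: T[20][14]=19·549789282+10246937272=20692933630  T[20][15]=19·22323822+549789282=973941900  T[20][16]=19·662796+22323822=34916946  T[20][17]=19·13566+662796=920550
row 21: T[21][15]=20·973941900+20692933630=40171771630  T[21][16]=20·34916946+973941900=1672280820  T[21][17]=20·920550+34916946=53327946
Read c(21,15) = 40171771630, c(21,16) = 1672280820, c(21,17) = 53327946.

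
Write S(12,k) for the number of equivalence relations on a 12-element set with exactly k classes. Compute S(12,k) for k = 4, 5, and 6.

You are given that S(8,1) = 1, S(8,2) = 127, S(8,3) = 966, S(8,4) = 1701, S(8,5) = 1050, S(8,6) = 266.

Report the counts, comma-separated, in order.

@9  (9,1):1·1+0→1, (9,2):127·2+1→255, (9,3):966·3+127→3025, (9,4):1701·4+966→7770, (9,5):1050·5+1701→6951, (9,6):266·6+1050→2646
@10  (10,2):255·2+1→511, (10,3):3025·3+255→9330, (10,4):7770·4+3025→34105, (10,5):6951·5+7770→42525, (10,6):2646·6+6951→22827
@11  (11,3):9330·3+511→28501, (11,4):34105·4+9330→145750, (11,5):42525·5+34105→246730, (11,6):22827·6+42525→179487
@12  (12,4):145750·4+28501→611501, (12,5):246730·5+145750→1379400, (12,6):179487·6+246730→1323652
Read S(12,4) = 611501, S(12,5) = 1379400, S(12,6) = 1323652.

611501, 1379400, 1323652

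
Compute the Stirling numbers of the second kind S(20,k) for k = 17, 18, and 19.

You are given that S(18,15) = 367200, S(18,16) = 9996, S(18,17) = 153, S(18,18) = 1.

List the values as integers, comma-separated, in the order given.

741285, 15675, 190

[19] T[19,16]:16*9996+367200=527136 · T[19,17]:17*153+9996=12597 · T[19,18]:18*1+153=171 · T[19,19]:19*0+1=1
[20] T[20,17]:17*12597+527136=741285 · T[20,18]:18*171+12597=15675 · T[20,19]:19*1+171=190
Read S(20,17) = 741285, S(20,18) = 15675, S(20,19) = 190.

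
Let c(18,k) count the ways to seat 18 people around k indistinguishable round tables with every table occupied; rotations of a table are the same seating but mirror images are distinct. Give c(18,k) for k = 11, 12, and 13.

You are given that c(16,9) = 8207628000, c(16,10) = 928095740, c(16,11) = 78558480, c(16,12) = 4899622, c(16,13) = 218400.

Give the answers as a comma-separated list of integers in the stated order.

[17] T[17,10]:16*928095740+8207628000=23057159840 · T[17,11]:16*78558480+928095740=2185031420 · T[17,12]:16*4899622+78558480=156952432 · T[17,13]:16*218400+4899622=8394022
[18] T[18,11]:17*2185031420+23057159840=60202693980 · T[18,12]:17*156952432+2185031420=4853222764 · T[18,13]:17*8394022+156952432=299650806
Read c(18,11) = 60202693980, c(18,12) = 4853222764, c(18,13) = 299650806.

60202693980, 4853222764, 299650806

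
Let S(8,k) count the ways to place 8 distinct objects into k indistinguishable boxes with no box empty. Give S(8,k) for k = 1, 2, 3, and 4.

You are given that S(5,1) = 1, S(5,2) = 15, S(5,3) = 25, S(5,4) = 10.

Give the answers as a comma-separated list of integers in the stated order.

@6  (6,1):1·1+0→1, (6,2):15·2+1→31, (6,3):25·3+15→90, (6,4):10·4+25→65
@7  (7,1):1·1+0→1, (7,2):31·2+1→63, (7,3):90·3+31→301, (7,4):65·4+90→350
@8  (8,1):1·1+0→1, (8,2):63·2+1→127, (8,3):301·3+63→966, (8,4):350·4+301→1701
Read S(8,1) = 1, S(8,2) = 127, S(8,3) = 966, S(8,4) = 1701.

1, 127, 966, 1701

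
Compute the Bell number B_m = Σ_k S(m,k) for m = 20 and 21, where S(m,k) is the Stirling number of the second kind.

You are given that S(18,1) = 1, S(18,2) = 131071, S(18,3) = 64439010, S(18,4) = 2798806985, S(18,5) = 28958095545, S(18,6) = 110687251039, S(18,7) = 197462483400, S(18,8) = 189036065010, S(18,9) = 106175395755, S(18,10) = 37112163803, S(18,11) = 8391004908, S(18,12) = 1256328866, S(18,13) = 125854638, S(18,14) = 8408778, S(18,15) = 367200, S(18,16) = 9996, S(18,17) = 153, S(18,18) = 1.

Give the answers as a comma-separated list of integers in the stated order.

r19: T_19,1=1×1+0=1; T_19,2=2×131071+1=262143; T_19,3=3×64439010+131071=193448101; T_19,4=4×2798806985+64439010=11259666950; T_19,5=5×28958095545+2798806985=147589284710; T_19,6=6×110687251039+28958095545=693081601779; T_19,7=7×197462483400+110687251039=1492924634839; T_19,8=8×189036065010+197462483400=1709751003480; T_19,9=9×106175395755+189036065010=1144614626805; T_19,10=10×37112163803+106175395755=477297033785; T_19,11=11×8391004908+37112163803=129413217791; T_19,12=12×1256328866+8391004908=23466951300; T_19,13=13×125854638+1256328866=2892439160; T_19,14=14×8408778+125854638=243577530; T_19,15=15×367200+8408778=13916778; T_19,16=16×9996+367200=527136; T_19,17=17×153+9996=12597; T_19,18=18×1+153=171; T_19,19=19×0+1=1
r20: T_20,1=1×1+0=1; T_20,2=2×262143+1=524287; T_20,3=3×193448101+262143=580606446; T_20,4=4×11259666950+193448101=45232115901; T_20,5=5×147589284710+11259666950=749206090500; T_20,6=6×693081601779+147589284710=4306078895384; T_20,7=7×1492924634839+693081601779=11143554045652; T_20,8=8×1709751003480+1492924634839=15170932662679; T_20,9=9×1144614626805+1709751003480=12011282644725; T_20,10=10×477297033785+1144614626805=5917584964655; T_20,11=11×129413217791+477297033785=1900842429486; T_20,12=12×23466951300+129413217791=411016633391; T_20,13=13×2892439160+23466951300=61068660380; T_20,14=14×243577530+2892439160=6302524580; T_20,15=15×13916778+243577530=452329200; T_20,16=16×527136+13916778=22350954; T_20,17=17×12597+527136=741285; T_20,18=18×171+12597=15675; T_20,19=19×1+171=190; T_20,20=20×0+1=1
r21: T_21,1=1×1+0=1; T_21,2=2×524287+1=1048575; T_21,3=3×580606446+524287=1742343625; T_21,4=4×45232115901+580606446=181509070050; T_21,5=5×749206090500+45232115901=3791262568401; T_21,6=6×4306078895384+749206090500=26585679462804; T_21,7=7×11143554045652+4306078895384=82310957214948; T_21,8=8×15170932662679+11143554045652=132511015347084; T_21,9=9×12011282644725+15170932662679=123272476465204; T_21,10=10×5917584964655+12011282644725=71187132291275; T_21,11=11×1900842429486+5917584964655=26826851689001; T_21,12=12×411016633391+1900842429486=6833042030178; T_21,13=13×61068660380+411016633391=1204909218331; T_21,14=14×6302524580+61068660380=149304004500; T_21,15=15×452329200+6302524580=13087462580; T_21,16=16×22350954+452329200=809944464; T_21,17=17×741285+22350954=34952799; T_21,18=18×15675+741285=1023435; T_21,19=19×190+15675=19285; T_21,20=20×1+190=210; T_21,21=21×0+1=1
B_20 = ΣS(20,k) = 1+524287+580606446+45232115901+749206090500+4306078895384+11143554045652+15170932662679+12011282644725+5917584964655+1900842429486+411016633391+61068660380+6302524580+452329200+22350954+741285+15675+190+1 = 51724158235372
B_21 = ΣS(21,k) = 1+1048575+1742343625+181509070050+3791262568401+26585679462804+82310957214948+132511015347084+123272476465204+71187132291275+26826851689001+6833042030178+1204909218331+149304004500+13087462580+809944464+34952799+1023435+19285+210+1 = 474869816156751

51724158235372, 474869816156751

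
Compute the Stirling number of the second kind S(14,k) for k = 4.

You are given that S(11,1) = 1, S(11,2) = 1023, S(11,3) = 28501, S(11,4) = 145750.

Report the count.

row 12: T[12][2]=2·1023+1=2047  T[12][3]=3·28501+1023=86526  T[12][4]=4·145750+28501=611501
row 13: T[13][3]=3·86526+2047=261625  T[13][4]=4·611501+86526=2532530
row 14: T[14][4]=4·2532530+261625=10391745
Read S(14,4) = 10391745.

10391745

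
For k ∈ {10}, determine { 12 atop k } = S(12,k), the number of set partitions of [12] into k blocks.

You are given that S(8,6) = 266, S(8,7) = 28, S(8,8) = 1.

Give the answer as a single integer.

row 9: T[9][7]=7·28+266=462  T[9][8]=8·1+28=36  T[9][9]=9·0+1=1
row 10: T[10][8]=8·36+462=750  T[10][9]=9·1+36=45  T[10][10]=10·0+1=1
row 11: T[11][9]=9·45+750=1155  T[11][10]=10·1+45=55
row 12: T[12][10]=10·55+1155=1705
Read S(12,10) = 1705.

1705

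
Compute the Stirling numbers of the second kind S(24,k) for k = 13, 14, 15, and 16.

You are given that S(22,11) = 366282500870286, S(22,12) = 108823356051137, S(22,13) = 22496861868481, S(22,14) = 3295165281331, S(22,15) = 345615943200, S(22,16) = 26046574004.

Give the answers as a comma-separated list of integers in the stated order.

r23: T_23,12=12×108823356051137+366282500870286=1672162773483930; T_23,13=13×22496861868481+108823356051137=401282560341390; T_23,14=14×3295165281331+22496861868481=68629175807115; T_23,15=15×345615943200+3295165281331=8479404429331; T_23,16=16×26046574004+345615943200=762361127264
r24: T_24,13=13×401282560341390+1672162773483930=6888836057922000; T_24,14=14×68629175807115+401282560341390=1362091021641000; T_24,15=15×8479404429331+68629175807115=195820242247080; T_24,16=16×762361127264+8479404429331=20677182465555
Read S(24,13) = 6888836057922000, S(24,14) = 1362091021641000, S(24,15) = 195820242247080, S(24,16) = 20677182465555.

6888836057922000, 1362091021641000, 195820242247080, 20677182465555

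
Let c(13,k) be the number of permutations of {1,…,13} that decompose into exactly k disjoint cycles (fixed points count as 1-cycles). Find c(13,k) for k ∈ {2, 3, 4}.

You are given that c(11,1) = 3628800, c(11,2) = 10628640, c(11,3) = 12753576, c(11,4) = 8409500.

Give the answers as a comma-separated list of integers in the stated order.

[12] T[12,1]:11*3628800+0=39916800 · T[12,2]:11*10628640+3628800=120543840 · T[12,3]:11*12753576+10628640=150917976 · T[12,4]:11*8409500+12753576=105258076
[13] T[13,2]:12*120543840+39916800=1486442880 · T[13,3]:12*150917976+120543840=1931559552 · T[13,4]:12*105258076+150917976=1414014888
Read c(13,2) = 1486442880, c(13,3) = 1931559552, c(13,4) = 1414014888.

1486442880, 1931559552, 1414014888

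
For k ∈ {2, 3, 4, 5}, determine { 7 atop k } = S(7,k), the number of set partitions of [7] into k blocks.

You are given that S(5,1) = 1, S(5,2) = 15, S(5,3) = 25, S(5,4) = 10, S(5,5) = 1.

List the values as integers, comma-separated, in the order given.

row 6: T[6][1]=1·1+0=1  T[6][2]=2·15+1=31  T[6][3]=3·25+15=90  T[6][4]=4·10+25=65  T[6][5]=5·1+10=15
row 7: T[7][2]=2·31+1=63  T[7][3]=3·90+31=301  T[7][4]=4·65+90=350  T[7][5]=5·15+65=140
Read S(7,2) = 63, S(7,3) = 301, S(7,4) = 350, S(7,5) = 140.

63, 301, 350, 140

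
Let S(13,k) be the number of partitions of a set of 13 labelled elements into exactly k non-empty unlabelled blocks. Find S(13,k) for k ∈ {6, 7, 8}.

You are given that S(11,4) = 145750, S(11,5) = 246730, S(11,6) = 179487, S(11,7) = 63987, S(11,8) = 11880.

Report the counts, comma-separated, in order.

9321312, 5715424, 1899612

row 12: T[12][5]=5·246730+145750=1379400  T[12][6]=6·179487+246730=1323652  T[12][7]=7·63987+179487=627396  T[12][8]=8·11880+63987=159027
row 13: T[13][6]=6·1323652+1379400=9321312  T[13][7]=7·627396+1323652=5715424  T[13][8]=8·159027+627396=1899612
Read S(13,6) = 9321312, S(13,7) = 5715424, S(13,8) = 1899612.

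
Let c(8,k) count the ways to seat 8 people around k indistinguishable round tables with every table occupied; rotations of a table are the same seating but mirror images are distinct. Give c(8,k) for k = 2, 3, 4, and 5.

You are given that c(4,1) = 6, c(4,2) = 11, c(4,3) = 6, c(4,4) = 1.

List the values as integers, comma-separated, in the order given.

13068, 13132, 6769, 1960

i=5: T(5,1)=0+4·6=24 | T(5,2)=6+4·11=50 | T(5,3)=11+4·6=35 | T(5,4)=6+4·1=10 | T(5,5)=1+4·0=1
i=6: T(6,1)=0+5·24=120 | T(6,2)=24+5·50=274 | T(6,3)=50+5·35=225 | T(6,4)=35+5·10=85 | T(6,5)=10+5·1=15
i=7: T(7,1)=0+6·120=720 | T(7,2)=120+6·274=1764 | T(7,3)=274+6·225=1624 | T(7,4)=225+6·85=735 | T(7,5)=85+6·15=175
i=8: T(8,2)=720+7·1764=13068 | T(8,3)=1764+7·1624=13132 | T(8,4)=1624+7·735=6769 | T(8,5)=735+7·175=1960
Read c(8,2) = 13068, c(8,3) = 13132, c(8,4) = 6769, c(8,5) = 1960.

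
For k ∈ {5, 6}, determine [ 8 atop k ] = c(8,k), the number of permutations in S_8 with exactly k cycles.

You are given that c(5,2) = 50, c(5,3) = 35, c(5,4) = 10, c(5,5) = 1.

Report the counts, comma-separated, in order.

row 6: T[6][3]=5·35+50=225  T[6][4]=5·10+35=85  T[6][5]=5·1+10=15  T[6][6]=5·0+1=1
row 7: T[7][4]=6·85+225=735  T[7][5]=6·15+85=175  T[7][6]=6·1+15=21
row 8: T[8][5]=7·175+735=1960  T[8][6]=7·21+175=322
Read c(8,5) = 1960, c(8,6) = 322.

1960, 322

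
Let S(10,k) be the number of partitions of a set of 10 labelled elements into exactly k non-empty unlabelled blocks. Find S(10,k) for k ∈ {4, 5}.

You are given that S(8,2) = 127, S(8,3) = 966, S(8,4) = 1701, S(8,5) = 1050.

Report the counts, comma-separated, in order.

34105, 42525

[9] T[9,3]:3*966+127=3025 · T[9,4]:4*1701+966=7770 · T[9,5]:5*1050+1701=6951
[10] T[10,4]:4*7770+3025=34105 · T[10,5]:5*6951+7770=42525
Read S(10,4) = 34105, S(10,5) = 42525.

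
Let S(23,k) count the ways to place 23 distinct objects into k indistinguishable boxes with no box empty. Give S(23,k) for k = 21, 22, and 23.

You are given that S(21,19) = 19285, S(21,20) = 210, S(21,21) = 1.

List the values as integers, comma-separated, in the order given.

28336, 253, 1

[22] T[22,20]:20*210+19285=23485 · T[22,21]:21*1+210=231 · T[22,22]:22*0+1=1
[23] T[23,21]:21*231+23485=28336 · T[23,22]:22*1+231=253 · T[23,23]:23*0+1=1
Read S(23,21) = 28336, S(23,22) = 253, S(23,23) = 1.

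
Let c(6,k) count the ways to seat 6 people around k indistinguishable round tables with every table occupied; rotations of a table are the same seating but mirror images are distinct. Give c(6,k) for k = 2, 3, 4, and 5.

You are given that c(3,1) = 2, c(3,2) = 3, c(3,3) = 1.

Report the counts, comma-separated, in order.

274, 225, 85, 15

@4  (4,1):2·3+0→6, (4,2):3·3+2→11, (4,3):1·3+3→6, (4,4):0·3+1→1
@5  (5,1):6·4+0→24, (5,2):11·4+6→50, (5,3):6·4+11→35, (5,4):1·4+6→10, (5,5):0·4+1→1
@6  (6,2):50·5+24→274, (6,3):35·5+50→225, (6,4):10·5+35→85, (6,5):1·5+10→15
Read c(6,2) = 274, c(6,3) = 225, c(6,4) = 85, c(6,5) = 15.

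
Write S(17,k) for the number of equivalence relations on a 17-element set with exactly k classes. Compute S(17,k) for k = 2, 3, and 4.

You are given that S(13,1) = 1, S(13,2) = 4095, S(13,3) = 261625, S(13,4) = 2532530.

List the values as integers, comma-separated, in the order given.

i=14: T(14,1)=0+1·1=1 | T(14,2)=1+2·4095=8191 | T(14,3)=4095+3·261625=788970 | T(14,4)=261625+4·2532530=10391745
i=15: T(15,1)=0+1·1=1 | T(15,2)=1+2·8191=16383 | T(15,3)=8191+3·788970=2375101 | T(15,4)=788970+4·10391745=42355950
i=16: T(16,1)=0+1·1=1 | T(16,2)=1+2·16383=32767 | T(16,3)=16383+3·2375101=7141686 | T(16,4)=2375101+4·42355950=171798901
i=17: T(17,2)=1+2·32767=65535 | T(17,3)=32767+3·7141686=21457825 | T(17,4)=7141686+4·171798901=694337290
Read S(17,2) = 65535, S(17,3) = 21457825, S(17,4) = 694337290.

65535, 21457825, 694337290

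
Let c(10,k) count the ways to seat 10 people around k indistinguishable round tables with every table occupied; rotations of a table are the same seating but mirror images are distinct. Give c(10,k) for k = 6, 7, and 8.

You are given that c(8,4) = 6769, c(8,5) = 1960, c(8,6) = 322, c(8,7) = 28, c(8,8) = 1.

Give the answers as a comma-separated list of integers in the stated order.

row 9: T[9][5]=8·1960+6769=22449  T[9][6]=8·322+1960=4536  T[9][7]=8·28+322=546  T[9][8]=8·1+28=36
row 10: T[10][6]=9·4536+22449=63273  T[10][7]=9·546+4536=9450  T[10][8]=9·36+546=870
Read c(10,6) = 63273, c(10,7) = 9450, c(10,8) = 870.

63273, 9450, 870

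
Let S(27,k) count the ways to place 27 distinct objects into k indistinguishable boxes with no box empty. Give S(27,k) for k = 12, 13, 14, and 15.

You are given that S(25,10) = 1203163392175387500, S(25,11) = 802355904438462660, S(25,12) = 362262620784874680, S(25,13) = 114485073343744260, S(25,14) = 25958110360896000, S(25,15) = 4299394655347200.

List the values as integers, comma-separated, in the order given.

r26: T_26,11=11×802355904438462660+1203163392175387500=10029078340998476760; T_26,12=12×362262620784874680+802355904438462660=5149507353856958820; T_26,13=13×114485073343744260+362262620784874680=1850568574253550060; T_26,14=14×25958110360896000+114485073343744260=477898618396288260; T_26,15=15×4299394655347200+25958110360896000=90449030191104000
r27: T_27,12=12×5149507353856958820+10029078340998476760=71823166587281982600; T_27,13=13×1850568574253550060+5149507353856958820=29206898819153109600; T_27,14=14×477898618396288260+1850568574253550060=8541149231801585700; T_27,15=15×90449030191104000+477898618396288260=1834634071262848260
Read S(27,12) = 71823166587281982600, S(27,13) = 29206898819153109600, S(27,14) = 8541149231801585700, S(27,15) = 1834634071262848260.

71823166587281982600, 29206898819153109600, 8541149231801585700, 1834634071262848260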